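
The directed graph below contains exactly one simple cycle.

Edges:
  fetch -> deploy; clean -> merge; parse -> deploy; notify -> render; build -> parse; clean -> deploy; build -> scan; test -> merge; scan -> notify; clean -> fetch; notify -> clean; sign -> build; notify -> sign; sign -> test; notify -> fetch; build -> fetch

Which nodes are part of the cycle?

DFS with gray/black marking from notify:
notify gray
  clean gray
    deploy gray
    deploy black
    fetch gray
      fetch→deploy: deploy black — skip
    fetch black
    merge gray
    merge black
  clean black
  sign gray
    build gray
      scan gray
        scan→notify: notify is gray → back edge
Back edge closes the cycle notify → sign → build → scan → notify; its vertices are {scan, sign, build, notify}.

scan, sign, build, notify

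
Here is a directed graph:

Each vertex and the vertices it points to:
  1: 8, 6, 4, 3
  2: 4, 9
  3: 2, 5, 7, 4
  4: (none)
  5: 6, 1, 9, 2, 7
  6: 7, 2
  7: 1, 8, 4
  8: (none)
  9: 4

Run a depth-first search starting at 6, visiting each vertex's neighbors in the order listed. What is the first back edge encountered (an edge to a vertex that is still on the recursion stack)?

1→6

DFS from 6 (visiting each vertex's neighbors in the order listed); mark gray on enter, black on exit:
6 gray
  7 gray
    1 gray
      8 gray
      8 black
      1→6: 6 is gray → back edge
First back edge: 1 → 6.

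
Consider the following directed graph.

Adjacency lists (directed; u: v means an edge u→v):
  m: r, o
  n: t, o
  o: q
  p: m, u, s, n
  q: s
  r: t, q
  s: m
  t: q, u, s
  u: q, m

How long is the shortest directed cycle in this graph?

4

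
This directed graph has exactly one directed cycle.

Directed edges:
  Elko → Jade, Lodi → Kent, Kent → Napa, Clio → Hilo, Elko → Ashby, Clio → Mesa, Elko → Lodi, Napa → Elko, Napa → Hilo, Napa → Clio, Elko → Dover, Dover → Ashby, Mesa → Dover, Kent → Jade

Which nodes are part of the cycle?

Elko, Kent, Lodi, Napa

DFS with gray/black marking from Napa:
Napa gray
  Elko gray
    Jade gray
    Jade black
    Dover gray
      Ashby gray
      Ashby black
    Dover black
    Elko→Ashby: Ashby black — skip
    Lodi gray
      Kent gray
        Kent→Napa: Napa is gray → back edge
Back edge closes the cycle Napa → Elko → Lodi → Kent → Napa; its vertices are {Elko, Kent, Lodi, Napa}.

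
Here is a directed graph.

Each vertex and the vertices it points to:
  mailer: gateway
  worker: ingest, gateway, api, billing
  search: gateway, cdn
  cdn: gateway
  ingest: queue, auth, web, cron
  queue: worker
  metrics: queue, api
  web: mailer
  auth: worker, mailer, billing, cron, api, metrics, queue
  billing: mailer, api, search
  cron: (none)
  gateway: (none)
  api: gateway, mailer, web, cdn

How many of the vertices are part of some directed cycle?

5

A vertex is on a directed cycle iff it belongs to a strongly connected component of size ≥ 2 (or has a self-loop).
The vertices on cycles are {auth, queue, ingest, worker, metrics} — 5 in total.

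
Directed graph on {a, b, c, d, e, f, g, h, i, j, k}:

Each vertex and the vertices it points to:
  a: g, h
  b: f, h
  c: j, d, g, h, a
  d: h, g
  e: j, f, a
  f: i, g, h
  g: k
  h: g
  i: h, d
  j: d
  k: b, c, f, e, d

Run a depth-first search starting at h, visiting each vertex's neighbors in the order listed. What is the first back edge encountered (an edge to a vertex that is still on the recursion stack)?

DFS from h (visiting each vertex's neighbors in the order listed); mark gray on enter, black on exit:
h gray
  g gray
    k gray
      b gray
        f gray
          i gray
            i→h: h is gray → back edge
First back edge: i → h.

i→h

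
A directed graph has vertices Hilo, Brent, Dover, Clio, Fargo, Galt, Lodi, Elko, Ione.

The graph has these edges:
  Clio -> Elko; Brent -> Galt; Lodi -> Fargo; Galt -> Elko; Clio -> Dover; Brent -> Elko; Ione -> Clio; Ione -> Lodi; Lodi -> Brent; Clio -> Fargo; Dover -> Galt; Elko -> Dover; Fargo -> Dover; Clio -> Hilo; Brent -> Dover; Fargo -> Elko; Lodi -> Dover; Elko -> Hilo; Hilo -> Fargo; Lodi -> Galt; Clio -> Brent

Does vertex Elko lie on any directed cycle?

Yes

Elko is on a cycle iff Elko can reach itself via ≥1 edge.
Elko → Hilo → Fargo → Elko — yes.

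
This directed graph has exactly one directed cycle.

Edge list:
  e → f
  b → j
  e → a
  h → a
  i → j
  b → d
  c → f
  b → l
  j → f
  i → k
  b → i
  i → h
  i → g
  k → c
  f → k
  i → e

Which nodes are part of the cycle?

DFS with gray/black marking from k:
k gray
  c gray
    f gray
      f→k: k is gray → back edge
Back edge closes the cycle k → c → f → k; its vertices are {c, f, k}.

c, f, k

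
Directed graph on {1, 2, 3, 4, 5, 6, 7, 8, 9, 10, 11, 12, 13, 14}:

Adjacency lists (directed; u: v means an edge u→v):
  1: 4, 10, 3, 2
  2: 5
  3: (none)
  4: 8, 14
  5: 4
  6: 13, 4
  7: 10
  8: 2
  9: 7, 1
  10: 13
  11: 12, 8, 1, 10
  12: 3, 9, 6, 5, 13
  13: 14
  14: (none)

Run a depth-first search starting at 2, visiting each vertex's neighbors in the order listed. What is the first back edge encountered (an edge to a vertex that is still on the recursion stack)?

DFS from 2 (visiting each vertex's neighbors in the order listed); mark gray on enter, black on exit:
2 gray
  5 gray
    4 gray
      8 gray
        8→2: 2 is gray → back edge
First back edge: 8 → 2.

8→2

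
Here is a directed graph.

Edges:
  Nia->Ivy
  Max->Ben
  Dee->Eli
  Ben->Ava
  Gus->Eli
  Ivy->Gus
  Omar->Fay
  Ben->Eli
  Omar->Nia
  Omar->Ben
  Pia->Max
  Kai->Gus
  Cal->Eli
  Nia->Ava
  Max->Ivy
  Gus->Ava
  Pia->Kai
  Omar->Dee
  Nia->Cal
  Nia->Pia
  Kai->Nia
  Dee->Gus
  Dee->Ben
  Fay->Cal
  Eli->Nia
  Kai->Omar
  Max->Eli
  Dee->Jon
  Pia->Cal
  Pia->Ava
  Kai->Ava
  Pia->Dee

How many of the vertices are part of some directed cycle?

12

A vertex is on a directed cycle iff it belongs to a strongly connected component of size ≥ 2 (or has a self-loop).
The vertices on cycles are {Ben, Cal, Dee, Eli, Fay, Gus, Ivy, Kai, Max, Nia, Pia, Omar} — 12 in total.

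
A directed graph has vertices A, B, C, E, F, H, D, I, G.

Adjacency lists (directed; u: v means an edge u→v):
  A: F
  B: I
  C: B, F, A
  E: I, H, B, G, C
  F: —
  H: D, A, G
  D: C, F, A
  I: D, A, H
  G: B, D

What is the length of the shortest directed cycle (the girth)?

For each vertex v, BFS finds the shortest path from v back to v.
The shortest such closed walk is G → B → I → H → G, length 4.

4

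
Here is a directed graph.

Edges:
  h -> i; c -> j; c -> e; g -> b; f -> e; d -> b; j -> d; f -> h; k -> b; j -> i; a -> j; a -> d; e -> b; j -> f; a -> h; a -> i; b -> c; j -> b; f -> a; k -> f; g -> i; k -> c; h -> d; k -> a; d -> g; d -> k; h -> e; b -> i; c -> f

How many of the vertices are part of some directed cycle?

10

A vertex is on a directed cycle iff it belongs to a strongly connected component of size ≥ 2 (or has a self-loop).
The vertices on cycles are {a, b, c, d, e, f, g, h, j, k} — 10 in total.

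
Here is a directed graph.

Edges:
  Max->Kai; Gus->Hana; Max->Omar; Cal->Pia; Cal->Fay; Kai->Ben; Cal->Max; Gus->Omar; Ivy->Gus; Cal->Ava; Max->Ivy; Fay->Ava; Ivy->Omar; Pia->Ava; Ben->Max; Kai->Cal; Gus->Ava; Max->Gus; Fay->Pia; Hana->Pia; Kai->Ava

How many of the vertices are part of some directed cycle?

A vertex is on a directed cycle iff it belongs to a strongly connected component of size ≥ 2 (or has a self-loop).
The vertices on cycles are {Ben, Cal, Kai, Max} — 4 in total.

4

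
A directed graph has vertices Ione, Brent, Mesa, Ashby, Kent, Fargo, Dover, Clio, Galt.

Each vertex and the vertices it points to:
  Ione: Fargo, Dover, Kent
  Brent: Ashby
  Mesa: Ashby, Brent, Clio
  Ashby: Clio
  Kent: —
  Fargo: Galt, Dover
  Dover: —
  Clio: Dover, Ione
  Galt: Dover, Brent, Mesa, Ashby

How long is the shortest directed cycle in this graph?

For each vertex v, BFS finds the shortest path from v back to v.
The shortest such closed walk is Clio → Ione → Fargo → Galt → Ashby → Clio, length 5.

5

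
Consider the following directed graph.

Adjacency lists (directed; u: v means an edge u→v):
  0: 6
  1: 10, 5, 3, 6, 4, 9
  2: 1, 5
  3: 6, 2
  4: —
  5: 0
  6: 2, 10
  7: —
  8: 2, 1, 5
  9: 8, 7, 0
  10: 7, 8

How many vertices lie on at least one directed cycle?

9

A vertex is on a directed cycle iff it belongs to a strongly connected component of size ≥ 2 (or has a self-loop).
The vertices on cycles are {0, 1, 2, 3, 5, 6, 8, 9, 10} — 9 in total.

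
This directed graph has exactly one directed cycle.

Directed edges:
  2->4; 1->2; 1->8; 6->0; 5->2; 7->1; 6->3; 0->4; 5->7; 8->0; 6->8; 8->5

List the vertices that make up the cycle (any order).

1, 5, 7, 8

DFS with gray/black marking from 8:
8 gray
  5 gray
    2 gray
      4 gray
      4 black
    2 black
    7 gray
      1 gray
        1→8: 8 is gray → back edge
Back edge closes the cycle 8 → 5 → 7 → 1 → 8; its vertices are {1, 5, 7, 8}.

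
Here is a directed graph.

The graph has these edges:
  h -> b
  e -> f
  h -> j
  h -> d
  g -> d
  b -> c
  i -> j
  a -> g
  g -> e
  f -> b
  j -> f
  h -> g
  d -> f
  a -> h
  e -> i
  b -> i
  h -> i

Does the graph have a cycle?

DFS with white/gray/black marking, starting from a:
a gray
  g gray
    e gray
      i gray
        j gray
          f gray
            b gray
              c gray
              c black
              b→i: i is gray → back edge
Back edge found, so a cycle exists: i → j → f → b → i.

Yes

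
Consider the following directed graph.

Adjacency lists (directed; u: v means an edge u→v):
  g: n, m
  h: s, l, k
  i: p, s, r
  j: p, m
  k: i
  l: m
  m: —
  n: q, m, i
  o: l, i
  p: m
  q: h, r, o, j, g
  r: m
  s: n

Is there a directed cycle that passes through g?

g is on a cycle iff g can reach itself via ≥1 edge.
g → n → q → g — yes.

Yes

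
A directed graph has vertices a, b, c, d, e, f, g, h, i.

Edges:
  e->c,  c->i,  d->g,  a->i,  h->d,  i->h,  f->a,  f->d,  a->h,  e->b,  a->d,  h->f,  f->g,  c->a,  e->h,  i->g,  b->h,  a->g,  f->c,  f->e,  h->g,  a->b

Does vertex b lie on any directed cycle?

b is on a cycle iff b can reach itself via ≥1 edge.
b → h → f → a → b — yes.

Yes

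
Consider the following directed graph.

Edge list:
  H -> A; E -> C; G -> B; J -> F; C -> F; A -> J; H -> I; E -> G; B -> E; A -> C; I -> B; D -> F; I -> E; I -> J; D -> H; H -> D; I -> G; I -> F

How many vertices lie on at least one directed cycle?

A vertex is on a directed cycle iff it belongs to a strongly connected component of size ≥ 2 (or has a self-loop).
The vertices on cycles are {B, D, E, G, H} — 5 in total.

5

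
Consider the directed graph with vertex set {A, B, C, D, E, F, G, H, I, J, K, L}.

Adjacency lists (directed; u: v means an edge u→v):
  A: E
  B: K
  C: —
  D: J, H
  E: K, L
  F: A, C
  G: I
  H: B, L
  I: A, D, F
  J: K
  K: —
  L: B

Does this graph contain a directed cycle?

No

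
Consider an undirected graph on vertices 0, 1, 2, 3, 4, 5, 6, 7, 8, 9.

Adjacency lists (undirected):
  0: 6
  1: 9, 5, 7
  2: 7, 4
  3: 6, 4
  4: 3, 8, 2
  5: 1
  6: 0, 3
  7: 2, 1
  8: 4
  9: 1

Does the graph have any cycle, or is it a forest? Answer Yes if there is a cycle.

DFS, tracking each vertex's parent; an edge to a visited non-parent vertex closes a cycle.
Start from 0:
visit 0 (parent –)
  visit 6 (parent 0)
    6–0: parent, skip
    visit 3 (parent 6)
      3–6: parent, skip
      visit 4 (parent 3)
        4–3: parent, skip
        visit 8 (parent 4)
          8–4: parent, skip
        visit 2 (parent 4)
          visit 7 (parent 2)
            7–2: parent, skip
            visit 1 (parent 7)
              visit 9 (parent 1)
                9–1: parent, skip
              visit 5 (parent 1)
                5–1: parent, skip
              1–7: parent, skip
          2–4: parent, skip
No non-parent visited neighbor found — the graph is a forest.

No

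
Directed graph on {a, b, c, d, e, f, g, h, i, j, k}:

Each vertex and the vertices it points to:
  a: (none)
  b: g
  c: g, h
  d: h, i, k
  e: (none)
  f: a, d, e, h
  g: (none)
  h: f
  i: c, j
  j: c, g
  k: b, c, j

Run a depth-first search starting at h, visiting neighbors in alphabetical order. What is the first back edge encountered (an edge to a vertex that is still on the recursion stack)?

DFS from h (visiting neighbors in alphabetical order); mark gray on enter, black on exit:
h gray
  f gray
    a gray
    a black
    d gray
      d→h: h is gray → back edge
First back edge: d → h.

d→h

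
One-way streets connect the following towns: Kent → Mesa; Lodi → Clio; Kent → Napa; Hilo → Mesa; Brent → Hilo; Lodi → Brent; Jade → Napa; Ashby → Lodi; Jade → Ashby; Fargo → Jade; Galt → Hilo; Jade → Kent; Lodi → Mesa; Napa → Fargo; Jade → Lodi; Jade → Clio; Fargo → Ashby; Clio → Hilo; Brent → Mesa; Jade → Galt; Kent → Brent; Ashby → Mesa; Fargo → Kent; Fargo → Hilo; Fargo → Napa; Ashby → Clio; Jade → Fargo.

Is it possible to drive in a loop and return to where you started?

Yes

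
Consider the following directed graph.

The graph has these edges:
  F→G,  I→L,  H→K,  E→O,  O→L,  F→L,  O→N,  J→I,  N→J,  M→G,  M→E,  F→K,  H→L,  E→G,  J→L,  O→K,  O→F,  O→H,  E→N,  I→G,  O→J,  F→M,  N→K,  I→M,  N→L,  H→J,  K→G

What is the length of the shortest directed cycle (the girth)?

4

For each vertex v, BFS finds the shortest path from v back to v.
The shortest such closed walk is E → O → F → M → E, length 4.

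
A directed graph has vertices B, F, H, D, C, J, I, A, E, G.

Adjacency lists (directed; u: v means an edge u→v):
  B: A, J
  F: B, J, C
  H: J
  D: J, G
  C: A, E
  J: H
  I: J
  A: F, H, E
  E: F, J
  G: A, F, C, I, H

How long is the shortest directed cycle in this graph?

2

For each vertex v, BFS finds the shortest path from v back to v.
The shortest such closed walk is H → J → H, length 2.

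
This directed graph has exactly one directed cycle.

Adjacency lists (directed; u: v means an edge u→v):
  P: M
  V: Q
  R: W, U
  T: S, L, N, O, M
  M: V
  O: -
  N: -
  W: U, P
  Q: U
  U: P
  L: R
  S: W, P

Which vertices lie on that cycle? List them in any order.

M, P, Q, U, V

DFS with gray/black marking from M:
M gray
  V gray
    Q gray
      U gray
        P gray
          P→M: M is gray → back edge
Back edge closes the cycle M → V → Q → U → P → M; its vertices are {M, P, Q, U, V}.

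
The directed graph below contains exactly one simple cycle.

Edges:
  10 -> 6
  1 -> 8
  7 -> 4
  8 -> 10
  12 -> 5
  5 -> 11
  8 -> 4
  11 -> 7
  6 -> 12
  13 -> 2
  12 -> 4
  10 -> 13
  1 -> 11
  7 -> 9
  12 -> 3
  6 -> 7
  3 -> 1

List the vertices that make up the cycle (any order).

1, 3, 6, 8, 10, 12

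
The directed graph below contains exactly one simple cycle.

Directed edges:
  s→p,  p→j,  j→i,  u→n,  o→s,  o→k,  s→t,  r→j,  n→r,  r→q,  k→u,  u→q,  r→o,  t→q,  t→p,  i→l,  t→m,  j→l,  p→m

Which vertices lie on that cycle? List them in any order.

DFS with gray/black marking from o:
o gray
  k gray
    u gray
      q gray
      q black
      n gray
        r gray
          j gray
            l gray
            l black
            i gray
              i→l: l black — skip
            i black
          j black
          r→o: o is gray → back edge
Back edge closes the cycle o → k → u → n → r → o; its vertices are {k, n, o, r, u}.

k, n, o, r, u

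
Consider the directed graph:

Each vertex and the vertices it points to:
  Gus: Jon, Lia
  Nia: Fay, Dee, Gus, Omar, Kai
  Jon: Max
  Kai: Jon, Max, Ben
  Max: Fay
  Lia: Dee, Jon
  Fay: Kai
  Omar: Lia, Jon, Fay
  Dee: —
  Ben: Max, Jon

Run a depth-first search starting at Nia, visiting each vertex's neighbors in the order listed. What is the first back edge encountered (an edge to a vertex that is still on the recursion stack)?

DFS from Nia (visiting each vertex's neighbors in the order listed); mark gray on enter, black on exit:
Nia gray
  Fay gray
    Kai gray
      Jon gray
        Max gray
          Max→Fay: Fay is gray → back edge
First back edge: Max → Fay.

Max->Fay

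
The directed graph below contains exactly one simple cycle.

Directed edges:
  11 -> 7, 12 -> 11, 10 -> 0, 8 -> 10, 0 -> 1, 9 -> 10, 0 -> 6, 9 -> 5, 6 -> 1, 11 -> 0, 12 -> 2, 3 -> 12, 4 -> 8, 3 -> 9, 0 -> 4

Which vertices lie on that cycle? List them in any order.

DFS with gray/black marking from 0:
0 gray
  6 gray
    1 gray
    1 black
  6 black
  0→1: 1 black — skip
  4 gray
    8 gray
      10 gray
        10→0: 0 is gray → back edge
Back edge closes the cycle 0 → 4 → 8 → 10 → 0; its vertices are {0, 4, 8, 10}.

0, 4, 8, 10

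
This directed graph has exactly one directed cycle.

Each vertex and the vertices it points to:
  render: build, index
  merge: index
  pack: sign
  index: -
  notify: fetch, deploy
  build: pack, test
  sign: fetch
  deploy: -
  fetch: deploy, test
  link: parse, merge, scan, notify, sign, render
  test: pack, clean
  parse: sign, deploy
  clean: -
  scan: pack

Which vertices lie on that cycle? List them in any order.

pack, sign, test, fetch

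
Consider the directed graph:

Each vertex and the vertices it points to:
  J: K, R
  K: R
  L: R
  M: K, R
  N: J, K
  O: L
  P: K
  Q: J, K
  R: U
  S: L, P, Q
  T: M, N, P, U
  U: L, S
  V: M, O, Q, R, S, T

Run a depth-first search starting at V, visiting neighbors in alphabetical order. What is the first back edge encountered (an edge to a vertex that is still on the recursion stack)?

L→R

DFS from V (visiting neighbors in alphabetical order); mark gray on enter, black on exit:
V gray
  M gray
    K gray
      R gray
        U gray
          L gray
            L→R: R is gray → back edge
First back edge: L → R.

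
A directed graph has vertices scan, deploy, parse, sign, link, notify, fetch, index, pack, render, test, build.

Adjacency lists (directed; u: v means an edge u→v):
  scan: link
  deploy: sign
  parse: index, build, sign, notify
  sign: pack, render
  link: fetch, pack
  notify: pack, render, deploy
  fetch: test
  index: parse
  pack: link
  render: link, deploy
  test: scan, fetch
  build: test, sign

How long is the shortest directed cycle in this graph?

2

For each vertex v, BFS finds the shortest path from v back to v.
The shortest such closed walk is index → parse → index, length 2.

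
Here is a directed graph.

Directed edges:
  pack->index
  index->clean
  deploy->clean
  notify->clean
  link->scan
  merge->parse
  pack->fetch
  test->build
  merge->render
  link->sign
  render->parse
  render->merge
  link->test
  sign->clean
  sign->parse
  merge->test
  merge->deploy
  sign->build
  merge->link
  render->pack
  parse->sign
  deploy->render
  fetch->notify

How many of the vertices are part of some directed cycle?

5

A vertex is on a directed cycle iff it belongs to a strongly connected component of size ≥ 2 (or has a self-loop).
The vertices on cycles are {sign, merge, parse, deploy, render} — 5 in total.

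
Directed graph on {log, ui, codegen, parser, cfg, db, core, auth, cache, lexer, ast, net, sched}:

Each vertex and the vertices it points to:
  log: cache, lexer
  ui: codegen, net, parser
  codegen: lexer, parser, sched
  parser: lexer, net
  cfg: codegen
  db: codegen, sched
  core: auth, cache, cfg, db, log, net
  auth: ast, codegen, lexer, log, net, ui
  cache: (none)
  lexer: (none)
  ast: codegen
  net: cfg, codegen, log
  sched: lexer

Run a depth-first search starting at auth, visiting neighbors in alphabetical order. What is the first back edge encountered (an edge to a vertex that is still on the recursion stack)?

DFS from auth (visiting neighbors in alphabetical order); mark gray on enter, black on exit:
auth gray
  ast gray
    codegen gray
      lexer gray
      lexer black
      parser gray
        parser→lexer: lexer black — skip
        net gray
          cfg gray
            cfg→codegen: codegen is gray → back edge
First back edge: cfg → codegen.

cfg→codegen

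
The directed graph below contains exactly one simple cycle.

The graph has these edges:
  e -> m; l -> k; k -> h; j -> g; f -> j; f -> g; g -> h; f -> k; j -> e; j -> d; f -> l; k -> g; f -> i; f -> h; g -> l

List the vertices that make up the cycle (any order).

g, k, l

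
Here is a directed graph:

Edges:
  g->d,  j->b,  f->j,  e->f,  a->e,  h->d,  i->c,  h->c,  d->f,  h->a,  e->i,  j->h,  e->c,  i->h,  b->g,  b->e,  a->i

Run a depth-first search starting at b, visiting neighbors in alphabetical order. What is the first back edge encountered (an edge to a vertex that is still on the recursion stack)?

DFS from b (visiting neighbors in alphabetical order); mark gray on enter, black on exit:
b gray
  e gray
    c gray
    c black
    f gray
      j gray
        j→b: b is gray → back edge
First back edge: j → b.

j→b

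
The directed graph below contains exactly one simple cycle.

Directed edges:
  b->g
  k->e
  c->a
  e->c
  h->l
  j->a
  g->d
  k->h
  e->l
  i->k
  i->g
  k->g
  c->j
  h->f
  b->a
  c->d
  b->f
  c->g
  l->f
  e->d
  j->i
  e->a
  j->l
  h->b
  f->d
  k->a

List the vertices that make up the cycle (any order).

c, e, i, j, k

DFS with gray/black marking from j:
j gray
  a gray
  a black
  i gray
    k gray
      e gray
        d gray
        d black
        c gray
          g gray
            g→d: d black — skip
          g black
          c→d: d black — skip
          c→j: j is gray → back edge
Back edge closes the cycle j → i → k → e → c → j; its vertices are {c, e, i, j, k}.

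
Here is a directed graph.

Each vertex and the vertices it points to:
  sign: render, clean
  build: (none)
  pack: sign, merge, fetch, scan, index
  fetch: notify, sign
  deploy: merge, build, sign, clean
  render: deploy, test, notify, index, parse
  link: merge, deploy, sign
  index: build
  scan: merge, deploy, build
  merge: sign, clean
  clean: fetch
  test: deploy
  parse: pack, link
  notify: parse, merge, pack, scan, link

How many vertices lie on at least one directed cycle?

A vertex is on a directed cycle iff it belongs to a strongly connected component of size ≥ 2 (or has a self-loop).
The vertices on cycles are {link, pack, scan, sign, test, clean, fetch, merge, parse, deploy, notify, render} — 12 in total.

12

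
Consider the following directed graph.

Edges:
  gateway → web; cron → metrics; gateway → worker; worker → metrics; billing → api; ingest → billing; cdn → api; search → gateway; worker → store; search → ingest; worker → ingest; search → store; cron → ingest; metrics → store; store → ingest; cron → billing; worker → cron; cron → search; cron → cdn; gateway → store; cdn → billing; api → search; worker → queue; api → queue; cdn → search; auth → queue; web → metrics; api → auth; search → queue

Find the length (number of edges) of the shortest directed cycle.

For each vertex v, BFS finds the shortest path from v back to v.
The shortest such closed walk is gateway → worker → cron → search → gateway, length 4.

4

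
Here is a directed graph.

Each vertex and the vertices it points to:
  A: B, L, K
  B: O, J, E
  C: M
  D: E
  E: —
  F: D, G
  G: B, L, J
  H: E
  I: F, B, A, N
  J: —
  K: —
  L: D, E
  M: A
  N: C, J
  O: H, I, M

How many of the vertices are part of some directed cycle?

A vertex is on a directed cycle iff it belongs to a strongly connected component of size ≥ 2 (or has a self-loop).
The vertices on cycles are {A, B, C, F, G, I, M, N, O} — 9 in total.

9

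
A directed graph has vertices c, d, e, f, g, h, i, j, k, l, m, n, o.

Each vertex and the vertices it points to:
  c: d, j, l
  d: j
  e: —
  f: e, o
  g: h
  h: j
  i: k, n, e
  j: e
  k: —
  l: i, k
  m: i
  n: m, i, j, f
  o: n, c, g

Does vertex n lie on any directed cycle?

n is on a cycle iff n can reach itself via ≥1 edge.
n → i → n — yes.

Yes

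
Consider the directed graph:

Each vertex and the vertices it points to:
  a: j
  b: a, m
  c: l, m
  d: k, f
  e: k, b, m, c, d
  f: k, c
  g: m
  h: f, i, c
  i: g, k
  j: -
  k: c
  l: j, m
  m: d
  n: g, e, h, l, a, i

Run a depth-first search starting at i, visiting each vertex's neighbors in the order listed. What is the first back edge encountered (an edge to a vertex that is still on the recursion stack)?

l->m

DFS from i (visiting each vertex's neighbors in the order listed); mark gray on enter, black on exit:
i gray
  g gray
    m gray
      d gray
        k gray
          c gray
            l gray
              j gray
              j black
              l→m: m is gray → back edge
First back edge: l → m.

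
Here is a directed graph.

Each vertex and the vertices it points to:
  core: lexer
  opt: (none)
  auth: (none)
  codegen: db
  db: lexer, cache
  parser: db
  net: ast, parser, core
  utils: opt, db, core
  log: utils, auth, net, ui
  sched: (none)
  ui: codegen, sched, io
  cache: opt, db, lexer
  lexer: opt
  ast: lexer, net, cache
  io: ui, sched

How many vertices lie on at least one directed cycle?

A vertex is on a directed cycle iff it belongs to a strongly connected component of size ≥ 2 (or has a self-loop).
The vertices on cycles are {db, io, ui, ast, net, cache} — 6 in total.

6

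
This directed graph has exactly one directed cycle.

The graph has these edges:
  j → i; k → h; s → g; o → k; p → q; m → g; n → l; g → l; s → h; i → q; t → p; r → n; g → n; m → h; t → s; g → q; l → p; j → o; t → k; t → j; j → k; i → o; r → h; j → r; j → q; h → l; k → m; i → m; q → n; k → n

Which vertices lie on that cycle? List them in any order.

DFS with gray/black marking from p:
p gray
  q gray
    n gray
      l gray
        l→p: p is gray → back edge
Back edge closes the cycle p → q → n → l → p; its vertices are {l, n, p, q}.

l, n, p, q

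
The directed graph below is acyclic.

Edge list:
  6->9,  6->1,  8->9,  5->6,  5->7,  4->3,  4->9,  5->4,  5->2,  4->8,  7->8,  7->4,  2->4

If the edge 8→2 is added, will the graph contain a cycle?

Adding 8→2 creates a cycle iff 2 can already reach 8.
Path from 2: 2 → 4 → 8.
So 2 → … → 8 → 2 is a cycle.

Yes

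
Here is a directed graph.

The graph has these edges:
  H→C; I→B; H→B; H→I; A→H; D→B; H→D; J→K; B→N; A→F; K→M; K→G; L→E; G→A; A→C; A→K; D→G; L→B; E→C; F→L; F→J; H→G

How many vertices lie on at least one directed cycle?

7

A vertex is on a directed cycle iff it belongs to a strongly connected component of size ≥ 2 (or has a self-loop).
The vertices on cycles are {A, D, F, G, H, J, K} — 7 in total.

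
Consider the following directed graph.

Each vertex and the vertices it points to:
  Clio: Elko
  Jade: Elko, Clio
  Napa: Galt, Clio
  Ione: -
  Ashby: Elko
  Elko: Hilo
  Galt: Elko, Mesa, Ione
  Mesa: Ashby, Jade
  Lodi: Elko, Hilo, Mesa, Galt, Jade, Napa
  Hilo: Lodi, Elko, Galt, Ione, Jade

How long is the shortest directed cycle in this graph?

2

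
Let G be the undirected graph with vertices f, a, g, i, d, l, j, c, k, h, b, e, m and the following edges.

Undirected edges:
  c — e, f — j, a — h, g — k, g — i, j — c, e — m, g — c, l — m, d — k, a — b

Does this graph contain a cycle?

No

DFS, tracking each vertex's parent; an edge to a visited non-parent vertex closes a cycle.
Start from m:
visit m (parent –)
  visit e (parent m)
    visit c (parent e)
      visit j (parent c)
        visit f (parent j)
          f–j: parent, skip
        j–c: parent, skip
      c–e: parent, skip
      visit g (parent c)
        g–c: parent, skip
        visit i (parent g)
          i–g: parent, skip
        visit k (parent g)
          k–g: parent, skip
          visit d (parent k)
            d–k: parent, skip
    e–m: parent, skip
  visit l (parent m)
    l–m: parent, skip
visit a (parent –)
  visit b (parent a)
    b–a: parent, skip
  visit h (parent a)
    h–a: parent, skip
No non-parent visited neighbor found — the graph is a forest.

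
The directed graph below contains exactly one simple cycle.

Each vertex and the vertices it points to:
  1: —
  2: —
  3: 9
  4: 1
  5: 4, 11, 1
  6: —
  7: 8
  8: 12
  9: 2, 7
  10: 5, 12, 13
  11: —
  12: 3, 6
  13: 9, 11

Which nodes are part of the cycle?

DFS with gray/black marking from 12:
12 gray
  3 gray
    9 gray
      2 gray
      2 black
      7 gray
        8 gray
          8→12: 12 is gray → back edge
Back edge closes the cycle 12 → 3 → 9 → 7 → 8 → 12; its vertices are {3, 7, 8, 9, 12}.

3, 7, 8, 9, 12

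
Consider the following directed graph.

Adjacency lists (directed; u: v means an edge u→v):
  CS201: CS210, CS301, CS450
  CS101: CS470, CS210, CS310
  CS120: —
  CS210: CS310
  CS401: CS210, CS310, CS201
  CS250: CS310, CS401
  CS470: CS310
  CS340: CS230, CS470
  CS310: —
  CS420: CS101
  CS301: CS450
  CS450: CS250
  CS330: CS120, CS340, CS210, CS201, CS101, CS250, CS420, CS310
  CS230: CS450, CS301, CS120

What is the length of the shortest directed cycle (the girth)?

4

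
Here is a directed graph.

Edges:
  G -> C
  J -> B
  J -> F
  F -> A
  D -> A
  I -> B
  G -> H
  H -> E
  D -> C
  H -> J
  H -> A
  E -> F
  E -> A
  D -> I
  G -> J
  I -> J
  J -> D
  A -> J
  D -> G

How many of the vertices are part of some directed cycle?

8

A vertex is on a directed cycle iff it belongs to a strongly connected component of size ≥ 2 (or has a self-loop).
The vertices on cycles are {A, D, E, F, G, H, I, J} — 8 in total.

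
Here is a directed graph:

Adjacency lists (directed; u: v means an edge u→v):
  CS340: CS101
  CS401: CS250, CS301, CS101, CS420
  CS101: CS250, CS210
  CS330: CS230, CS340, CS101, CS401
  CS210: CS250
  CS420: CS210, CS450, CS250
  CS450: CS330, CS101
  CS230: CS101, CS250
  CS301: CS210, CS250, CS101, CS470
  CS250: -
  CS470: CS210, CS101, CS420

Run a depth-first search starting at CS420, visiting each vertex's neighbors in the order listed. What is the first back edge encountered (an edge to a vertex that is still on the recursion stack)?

DFS from CS420 (visiting each vertex's neighbors in the order listed); mark gray on enter, black on exit:
CS420 gray
  CS210 gray
    CS250 gray
    CS250 black
  CS210 black
  CS450 gray
    CS330 gray
      CS230 gray
        CS101 gray
          CS101→CS250: CS250 black — skip
          CS101→CS210: CS210 black — skip
        CS101 black
        CS230→CS250: CS250 black — skip
      CS230 black
      CS340 gray
        CS340→CS101: CS101 black — skip
      CS340 black
      CS330→CS101: CS101 black — skip
      CS401 gray
        CS401→CS250: CS250 black — skip
        CS301 gray
          CS301→CS210: CS210 black — skip
          CS301→CS250: CS250 black — skip
          CS301→CS101: CS101 black — skip
          CS470 gray
            CS470→CS210: CS210 black — skip
            CS470→CS101: CS101 black — skip
            CS470→CS420: CS420 is gray → back edge
First back edge: CS470 → CS420.

CS470->CS420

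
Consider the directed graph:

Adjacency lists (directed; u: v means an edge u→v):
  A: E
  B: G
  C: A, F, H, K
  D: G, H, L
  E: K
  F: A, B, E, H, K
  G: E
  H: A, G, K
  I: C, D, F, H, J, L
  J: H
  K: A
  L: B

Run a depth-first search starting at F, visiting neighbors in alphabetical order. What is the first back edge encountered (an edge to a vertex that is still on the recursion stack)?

DFS from F (visiting neighbors in alphabetical order); mark gray on enter, black on exit:
F gray
  A gray
    E gray
      K gray
        K→A: A is gray → back edge
First back edge: K → A.

K->A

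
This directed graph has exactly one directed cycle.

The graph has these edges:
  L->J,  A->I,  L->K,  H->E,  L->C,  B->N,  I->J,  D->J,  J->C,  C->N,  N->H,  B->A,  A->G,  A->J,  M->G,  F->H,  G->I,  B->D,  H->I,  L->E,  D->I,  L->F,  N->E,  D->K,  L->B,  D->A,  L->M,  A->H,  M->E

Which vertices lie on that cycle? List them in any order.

C, H, I, J, N

DFS with gray/black marking from J:
J gray
  C gray
    N gray
      H gray
        E gray
        E black
        I gray
          I→J: J is gray → back edge
Back edge closes the cycle J → C → N → H → I → J; its vertices are {C, H, I, J, N}.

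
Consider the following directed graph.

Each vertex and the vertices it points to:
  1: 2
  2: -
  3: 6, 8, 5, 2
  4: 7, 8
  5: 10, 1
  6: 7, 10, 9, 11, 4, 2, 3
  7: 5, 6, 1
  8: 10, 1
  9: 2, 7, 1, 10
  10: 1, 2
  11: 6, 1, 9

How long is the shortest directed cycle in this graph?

2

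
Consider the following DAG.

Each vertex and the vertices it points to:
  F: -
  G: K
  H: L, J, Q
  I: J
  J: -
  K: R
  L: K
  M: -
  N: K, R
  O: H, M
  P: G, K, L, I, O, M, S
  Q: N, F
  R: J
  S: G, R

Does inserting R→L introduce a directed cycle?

Adding R→L creates a cycle iff L can already reach R.
Path from L: L → K → R.
So L → … → R → L is a cycle.

Yes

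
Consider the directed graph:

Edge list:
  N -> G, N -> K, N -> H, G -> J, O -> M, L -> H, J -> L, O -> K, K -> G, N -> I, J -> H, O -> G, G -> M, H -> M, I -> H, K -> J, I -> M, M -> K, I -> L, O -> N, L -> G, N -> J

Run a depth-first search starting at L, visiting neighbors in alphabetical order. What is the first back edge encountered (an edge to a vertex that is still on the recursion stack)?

DFS from L (visiting neighbors in alphabetical order); mark gray on enter, black on exit:
L gray
  G gray
    J gray
      H gray
        M gray
          K gray
            K→G: G is gray → back edge
First back edge: K → G.

K->G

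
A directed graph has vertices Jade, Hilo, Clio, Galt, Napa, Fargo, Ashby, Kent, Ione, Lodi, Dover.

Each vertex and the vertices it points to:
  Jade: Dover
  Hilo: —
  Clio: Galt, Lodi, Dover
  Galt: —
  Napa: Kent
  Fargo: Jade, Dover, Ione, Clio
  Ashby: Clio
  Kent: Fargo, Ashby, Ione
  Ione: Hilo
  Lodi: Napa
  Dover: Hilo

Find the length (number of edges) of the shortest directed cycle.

For each vertex v, BFS finds the shortest path from v back to v.
The shortest such closed walk is Kent → Fargo → Clio → Lodi → Napa → Kent, length 5.

5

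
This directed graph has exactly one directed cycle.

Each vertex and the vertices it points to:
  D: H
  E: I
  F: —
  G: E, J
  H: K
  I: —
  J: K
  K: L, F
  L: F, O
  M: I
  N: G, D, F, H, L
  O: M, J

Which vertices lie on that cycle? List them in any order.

DFS with gray/black marking from L:
L gray
  F gray
  F black
  O gray
    M gray
      I gray
      I black
    M black
    J gray
      K gray
        K→L: L is gray → back edge
Back edge closes the cycle L → O → J → K → L; its vertices are {J, K, L, O}.

J, K, L, O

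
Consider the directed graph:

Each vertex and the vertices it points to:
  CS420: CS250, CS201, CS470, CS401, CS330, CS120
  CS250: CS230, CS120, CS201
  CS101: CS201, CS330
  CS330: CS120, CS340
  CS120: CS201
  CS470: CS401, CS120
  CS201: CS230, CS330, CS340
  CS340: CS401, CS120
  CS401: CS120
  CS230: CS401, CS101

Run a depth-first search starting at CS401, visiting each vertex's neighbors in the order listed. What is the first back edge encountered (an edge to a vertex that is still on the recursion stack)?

CS230->CS401

DFS from CS401 (visiting each vertex's neighbors in the order listed); mark gray on enter, black on exit:
CS401 gray
  CS120 gray
    CS201 gray
      CS230 gray
        CS230→CS401: CS401 is gray → back edge
First back edge: CS230 → CS401.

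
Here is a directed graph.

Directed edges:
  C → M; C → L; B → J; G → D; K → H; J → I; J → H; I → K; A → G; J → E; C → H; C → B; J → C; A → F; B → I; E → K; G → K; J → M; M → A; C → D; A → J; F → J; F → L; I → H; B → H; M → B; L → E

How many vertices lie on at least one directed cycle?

A vertex is on a directed cycle iff it belongs to a strongly connected component of size ≥ 2 (or has a self-loop).
The vertices on cycles are {A, B, C, F, J, M} — 6 in total.

6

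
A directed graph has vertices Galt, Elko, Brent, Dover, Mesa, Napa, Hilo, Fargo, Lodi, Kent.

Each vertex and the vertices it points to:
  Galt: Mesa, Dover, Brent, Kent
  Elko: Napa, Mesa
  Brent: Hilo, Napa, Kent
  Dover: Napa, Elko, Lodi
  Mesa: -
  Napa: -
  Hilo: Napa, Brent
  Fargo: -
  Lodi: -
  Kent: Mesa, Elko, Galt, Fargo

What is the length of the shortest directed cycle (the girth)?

For each vertex v, BFS finds the shortest path from v back to v.
The shortest such closed walk is Brent → Hilo → Brent, length 2.

2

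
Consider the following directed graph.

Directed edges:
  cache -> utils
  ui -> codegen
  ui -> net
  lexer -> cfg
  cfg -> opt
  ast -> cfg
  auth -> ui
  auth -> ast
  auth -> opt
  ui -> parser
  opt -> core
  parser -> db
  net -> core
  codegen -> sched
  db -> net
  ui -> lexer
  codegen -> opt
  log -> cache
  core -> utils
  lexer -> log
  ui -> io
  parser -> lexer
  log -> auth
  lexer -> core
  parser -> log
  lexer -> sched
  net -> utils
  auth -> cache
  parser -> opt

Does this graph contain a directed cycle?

DFS with white/gray/black marking, starting from auth:
auth gray
  cache gray
    utils gray
    utils black
  cache black
  ui gray
    net gray
      net→utils: utils black — skip
      core gray
        core→utils: utils black — skip
      core black
    net black
    codegen gray
      sched gray
      sched black
      opt gray
        opt→core: core black — skip
      opt black
    codegen black
    lexer gray
      lexer→sched: sched black — skip
      log gray
        log→auth: auth is gray → back edge
Back edge found, so a cycle exists: auth → ui → lexer → log → auth.

Yes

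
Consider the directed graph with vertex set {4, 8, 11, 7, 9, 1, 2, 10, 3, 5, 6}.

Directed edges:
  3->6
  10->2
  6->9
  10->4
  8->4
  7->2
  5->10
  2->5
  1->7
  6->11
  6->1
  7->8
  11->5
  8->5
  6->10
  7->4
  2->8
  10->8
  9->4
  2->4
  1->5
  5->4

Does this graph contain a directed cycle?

DFS with white/gray/black marking, starting from 1:
1 gray
  7 gray
    4 gray
    4 black
    2 gray
      2→4: 4 black — skip
      8 gray
        8→4: 4 black — skip
        5 gray
          5→4: 4 black — skip
          10 gray
            10→2: 2 is gray → back edge
Back edge found, so a cycle exists: 2 → 8 → 5 → 10 → 2.

Yes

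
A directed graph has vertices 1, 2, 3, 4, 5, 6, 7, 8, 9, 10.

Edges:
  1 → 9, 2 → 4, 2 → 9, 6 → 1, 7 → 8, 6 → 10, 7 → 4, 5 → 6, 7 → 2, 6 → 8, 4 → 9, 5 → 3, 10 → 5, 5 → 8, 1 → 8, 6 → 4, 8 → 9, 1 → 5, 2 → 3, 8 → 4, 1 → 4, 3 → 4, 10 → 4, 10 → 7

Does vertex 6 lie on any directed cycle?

6 is on a cycle iff 6 can reach itself via ≥1 edge.
6 → 1 → 5 → 6 — yes.

Yes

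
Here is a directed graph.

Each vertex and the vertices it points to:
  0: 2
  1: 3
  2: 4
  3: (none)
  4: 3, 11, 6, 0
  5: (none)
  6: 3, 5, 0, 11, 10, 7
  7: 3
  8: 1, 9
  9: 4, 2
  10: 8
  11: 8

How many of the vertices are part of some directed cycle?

A vertex is on a directed cycle iff it belongs to a strongly connected component of size ≥ 2 (or has a self-loop).
The vertices on cycles are {0, 2, 4, 6, 8, 9, 10, 11} — 8 in total.

8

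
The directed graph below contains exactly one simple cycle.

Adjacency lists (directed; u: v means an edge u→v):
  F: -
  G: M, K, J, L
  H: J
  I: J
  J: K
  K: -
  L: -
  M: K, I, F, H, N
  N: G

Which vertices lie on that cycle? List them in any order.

G, M, N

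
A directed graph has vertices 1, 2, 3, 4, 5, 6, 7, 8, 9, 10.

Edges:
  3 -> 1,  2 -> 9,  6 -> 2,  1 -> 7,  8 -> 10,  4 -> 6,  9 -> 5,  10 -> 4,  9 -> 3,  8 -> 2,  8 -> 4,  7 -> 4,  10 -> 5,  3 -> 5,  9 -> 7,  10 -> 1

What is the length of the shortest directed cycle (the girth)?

For each vertex v, BFS finds the shortest path from v back to v.
The shortest such closed walk is 2 → 9 → 7 → 4 → 6 → 2, length 5.

5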